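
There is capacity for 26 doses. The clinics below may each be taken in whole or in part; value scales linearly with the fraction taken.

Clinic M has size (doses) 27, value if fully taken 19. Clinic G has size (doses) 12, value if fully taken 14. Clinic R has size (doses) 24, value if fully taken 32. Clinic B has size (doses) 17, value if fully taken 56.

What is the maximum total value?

68

Best value per unit of size first: Clinic B 56/17≈3.29, Clinic R 32/24≈1.33, Clinic G 14/12≈1.17, Clinic M 19/27≈0.704.
Take all of Clinic B (17 doses, value 56) → 9 doses left.
9 doses left: a 9/24 share of Clinic R gives 32×9/24 = 12.
Total value = 68.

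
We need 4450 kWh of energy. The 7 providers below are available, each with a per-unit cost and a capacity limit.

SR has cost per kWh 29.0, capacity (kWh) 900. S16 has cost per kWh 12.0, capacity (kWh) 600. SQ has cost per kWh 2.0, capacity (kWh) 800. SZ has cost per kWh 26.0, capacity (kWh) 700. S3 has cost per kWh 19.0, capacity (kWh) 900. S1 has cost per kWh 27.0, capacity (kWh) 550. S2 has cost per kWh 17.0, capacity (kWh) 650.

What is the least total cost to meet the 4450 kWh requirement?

Fill from the cheapest provider first.
Take 800 from SQ at 2.0 ; need 3650 more.
S16 at 12.0: take all 600 kWh ; 3050 still needed.
S2 at 17.0: take all 650 kWh ; 2400 still needed.
S3 at 19.0: take all 900 kWh ; 1500 still needed.
SZ (26.0): use full 700 ; 800 kWh to go.
S1 at 27.0: take all 550 kWh ; 250 still needed.
SR (29.0): take the remaining 250 ; done.
Cost = 800×2.0 + 600×12.0 + 650×17.0 + 900×19.0 + 700×26.0 + 550×27.0 + 250×29.0 = 77250.

77250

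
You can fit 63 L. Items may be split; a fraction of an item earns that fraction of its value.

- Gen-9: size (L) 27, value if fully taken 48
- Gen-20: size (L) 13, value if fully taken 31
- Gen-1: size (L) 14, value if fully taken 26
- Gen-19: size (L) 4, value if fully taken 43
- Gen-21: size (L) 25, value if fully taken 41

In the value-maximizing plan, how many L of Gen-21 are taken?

Best value per unit of size first: Gen-19 43/4≈10.8, Gen-20 31/13≈2.38, Gen-1 26/14≈1.86, Gen-9 48/27≈1.78, Gen-21 41/25≈1.64.
Take all of Gen-19 (4 L, value 43) — 59 L left.
All 13 L of Gen-20 fit (value 31) — 46 remain.
All 14 L of Gen-1 fit (value 26) — 32 remain.
Gen-9: take in full, 27 L for value 48 — 5 left.
Fill the last 5 L with part of Gen-21: 5/25 of it earns 8.2.

5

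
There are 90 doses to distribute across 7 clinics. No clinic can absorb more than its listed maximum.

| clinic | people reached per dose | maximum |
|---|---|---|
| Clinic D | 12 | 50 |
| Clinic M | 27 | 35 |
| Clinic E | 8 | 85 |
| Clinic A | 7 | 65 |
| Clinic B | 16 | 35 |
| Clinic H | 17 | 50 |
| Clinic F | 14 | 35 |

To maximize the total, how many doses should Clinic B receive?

Order the clinics by people reached per dose: Clinic M 27 > Clinic H 17 > Clinic B 16 > Clinic F 14 > Clinic D 12 > Clinic E 8 > Clinic A 7.
Clinic M takes 35 to reach its cap of 35 ; 55 left.
Clinic H: +50 to 50 (cap) ; 5 left.
Clinic B: +5 (room for 35) → 5. Pool exhausted.

5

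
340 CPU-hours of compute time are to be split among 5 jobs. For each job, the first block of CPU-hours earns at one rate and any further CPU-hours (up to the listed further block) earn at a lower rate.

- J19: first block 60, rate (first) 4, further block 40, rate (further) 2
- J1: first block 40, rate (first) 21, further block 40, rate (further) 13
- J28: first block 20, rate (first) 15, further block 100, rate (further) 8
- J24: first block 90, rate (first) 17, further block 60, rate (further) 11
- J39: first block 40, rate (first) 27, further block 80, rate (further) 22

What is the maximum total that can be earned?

6360

Treat each block as its own option and order by rate: J39/T1 27 > J39/T2 22 > J1/T1 21 > J24/T1 17 > J28/T1 15 > J1/T2 13 > J24/T2 11 > J28/T2 8 > J19/T1 4 > J19/T2 2.
J39 T1 at 27: fill all 40 — 300 left.
J39/T2 (22): +80 — 220 left.
J1/T1 (21): +40 — 180 left.
Fill J24 T1 block (90 at 17) — 90 left.
J28 T1 at 15: fill all 20 — 70 left.
J1/T2 (13): +40 — 30 left.
J24/T2: +30 of 60 at 11; pool empty.
Total = 27×40 + 22×80 + 21×40 + 17×90 + 15×20 + 13×40 + 11×30 = 6360.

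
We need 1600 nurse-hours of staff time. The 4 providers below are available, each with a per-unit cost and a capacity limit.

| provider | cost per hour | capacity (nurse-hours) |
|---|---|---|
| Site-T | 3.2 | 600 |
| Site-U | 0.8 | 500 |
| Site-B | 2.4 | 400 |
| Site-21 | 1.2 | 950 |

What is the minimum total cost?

1900

Use providers in increasing cost order.
Site-U (0.8): use full 500 — 1100 nurse-hours to go.
Site-21 (1.2): use full 950 — 150 nurse-hours to go.
Site-B (2.4): take the remaining 150 — done.
Site-T: unused.
Cost = 500×0.8 + 950×1.2 + 150×2.4 = 1900.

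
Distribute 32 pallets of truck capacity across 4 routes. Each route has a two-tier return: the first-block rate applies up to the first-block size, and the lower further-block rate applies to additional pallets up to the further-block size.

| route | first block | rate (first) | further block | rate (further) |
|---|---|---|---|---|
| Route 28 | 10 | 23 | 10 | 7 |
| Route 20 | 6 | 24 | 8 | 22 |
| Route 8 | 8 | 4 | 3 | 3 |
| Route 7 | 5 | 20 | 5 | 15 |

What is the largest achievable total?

Order all 8 blocks by rate: Route 20/T1 24 > Route 28/T1 23 > Route 20/T2 22 > Route 7/T1 20 > Route 7/T2 15 > Route 28/T2 7 > Route 8/T1 4 > Route 8/T2 3.
Route 20 T1 at 24: fill all 6 — 26 left.
Fill Route 28 T1 block (10 at 23) — 16 left.
Route 20 T2 at 22: fill all 8 — 8 left.
Fill Route 7 T1 block (5 at 20) — 3 left.
Route 7 T2 at 15: only 3 left, fill 3.
Total = 24×6 + 23×10 + 22×8 + 20×5 + 15×3 = 695.

695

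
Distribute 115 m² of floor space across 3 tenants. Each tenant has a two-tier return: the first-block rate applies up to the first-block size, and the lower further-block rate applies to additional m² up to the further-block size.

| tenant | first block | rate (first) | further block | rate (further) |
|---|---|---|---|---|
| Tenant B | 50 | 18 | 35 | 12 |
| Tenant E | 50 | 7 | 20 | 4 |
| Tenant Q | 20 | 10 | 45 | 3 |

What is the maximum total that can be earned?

Treat each block as its own option and order by rate: Tenant B/first 18 > Tenant B/second 12 > Tenant Q/first 10 > Tenant E/first 7 > Tenant E/second 4 > Tenant Q/second 3.
Tenant B first at 18: fill all 50 ; 65 left.
Tenant B/second (12): +35 ; 30 left.
Tenant Q/first (10): +20 ; 10 left.
Tenant E/first: +10 of 50 at 7; pool empty.
Total = 18×50 + 12×35 + 10×20 + 7×10 = 1590.

1590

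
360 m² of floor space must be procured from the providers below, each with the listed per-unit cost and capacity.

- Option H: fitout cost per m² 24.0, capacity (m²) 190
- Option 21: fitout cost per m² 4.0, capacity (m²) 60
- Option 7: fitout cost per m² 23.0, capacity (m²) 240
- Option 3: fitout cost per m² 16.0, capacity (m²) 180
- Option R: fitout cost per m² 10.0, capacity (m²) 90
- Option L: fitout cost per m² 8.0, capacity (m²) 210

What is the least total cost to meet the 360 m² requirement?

2820

Use providers in increasing cost order.
Option 21 (4.0): use full 60 → 300 m² to go.
Option L (8.0): use full 210 → 90 m² to go.
Option R at 10.0: take all 90 m² → 0 still needed.
Option 3, Option 7, Option H: unused.
Cost = 60×4.0 + 210×8.0 + 90×10.0 = 2820.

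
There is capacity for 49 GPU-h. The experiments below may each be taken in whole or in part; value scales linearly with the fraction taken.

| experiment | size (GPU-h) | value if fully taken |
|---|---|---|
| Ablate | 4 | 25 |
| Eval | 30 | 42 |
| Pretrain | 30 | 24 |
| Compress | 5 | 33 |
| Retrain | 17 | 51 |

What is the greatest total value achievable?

Rank by value-to-size ratio: Compress 33/5≈6.6, Ablate 25/4≈6.25, Retrain 51/17≈3, Eval 42/30≈1.4, Pretrain 24/30≈0.8.
All 5 GPU-h of Compress fit (value 33) ; 44 remain.
All 4 GPU-h of Ablate fit (value 25) ; 40 remain.
Take all of Retrain (17 GPU-h, value 51) ; 23 GPU-h left.
23 GPU-h left: a 23/30 share of Eval gives 42×23/30 = 32.2.
Total value = 141.2.

141.2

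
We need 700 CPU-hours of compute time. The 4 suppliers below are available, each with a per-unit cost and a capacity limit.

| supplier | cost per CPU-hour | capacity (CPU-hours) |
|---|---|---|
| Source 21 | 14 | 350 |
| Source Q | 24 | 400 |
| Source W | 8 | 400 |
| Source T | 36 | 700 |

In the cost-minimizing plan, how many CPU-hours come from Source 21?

Cheapest first:
Source W at 8: take all 400 CPU-hours — 300 still needed.
Source 21 (14): take the remaining 300 — done.
Source Q, Source T: unused.

300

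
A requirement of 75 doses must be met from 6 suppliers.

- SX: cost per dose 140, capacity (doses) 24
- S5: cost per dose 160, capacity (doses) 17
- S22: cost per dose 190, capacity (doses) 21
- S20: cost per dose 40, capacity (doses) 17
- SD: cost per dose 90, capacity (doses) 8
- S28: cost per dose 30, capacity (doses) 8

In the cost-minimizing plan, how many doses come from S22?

Fill from the cheapest supplier first.
Take 8 from S28 at 30 → need 67 more.
Take 17 from S20 at 40 → need 50 more.
Take 8 from SD at 90 → need 42 more.
SX at 140: take all 24 doses → 18 still needed.
S5 at 160: take all 17 doses → 1 still needed.
Take 1 from S22 at 190 to finish.

1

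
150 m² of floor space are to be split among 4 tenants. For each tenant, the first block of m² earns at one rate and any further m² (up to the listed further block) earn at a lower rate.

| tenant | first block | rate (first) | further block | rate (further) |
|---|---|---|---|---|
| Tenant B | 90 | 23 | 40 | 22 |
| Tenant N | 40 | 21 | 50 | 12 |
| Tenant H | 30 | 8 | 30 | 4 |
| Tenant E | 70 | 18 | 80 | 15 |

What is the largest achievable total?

3370

Treat each block as its own option and order by rate: Tenant B/tier1 23 > Tenant B/tier2 22 > Tenant N/tier1 21 > Tenant E/tier1 18 > Tenant E/tier2 15 > Tenant N/tier2 12 > Tenant H/tier1 8 > Tenant H/tier2 4.
Tenant B tier1 at 23: fill all 90 → 60 left.
Tenant B tier2 at 22: fill all 40 → 20 left.
20 remain; put them into Tenant N tier1 at 21.
Total = 23×90 + 22×40 + 21×20 = 3370.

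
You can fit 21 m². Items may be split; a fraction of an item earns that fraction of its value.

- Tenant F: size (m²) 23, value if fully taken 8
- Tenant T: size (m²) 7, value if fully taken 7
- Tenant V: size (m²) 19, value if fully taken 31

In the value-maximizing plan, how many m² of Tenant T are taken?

2

Rank by value-to-size ratio: Tenant V 31/19≈1.63, Tenant T 7/7≈1, Tenant F 8/23≈0.348.
Take all of Tenant V (19 m², value 31) — 2 m² left.
Fill the last 2 m² with part of Tenant T: 2/7 of it earns 2.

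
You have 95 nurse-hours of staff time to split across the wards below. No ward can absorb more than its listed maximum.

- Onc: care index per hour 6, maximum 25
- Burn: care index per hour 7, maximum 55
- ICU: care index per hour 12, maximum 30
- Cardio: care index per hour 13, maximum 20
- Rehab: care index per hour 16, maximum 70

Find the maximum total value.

Rank by care index per hour: Rehab 16 > Cardio 13 > ICU 12 > Burn 7 > Onc 6.
Give Rehab 70 to hit its cap of 70 ; 25 left.
Cardio takes 20 to reach its cap of 20 ; 5 left.
Only 5 left; ICU takes them to reach 5.
Total = 12×5 + 13×20 + 16×70 = 1440.

1440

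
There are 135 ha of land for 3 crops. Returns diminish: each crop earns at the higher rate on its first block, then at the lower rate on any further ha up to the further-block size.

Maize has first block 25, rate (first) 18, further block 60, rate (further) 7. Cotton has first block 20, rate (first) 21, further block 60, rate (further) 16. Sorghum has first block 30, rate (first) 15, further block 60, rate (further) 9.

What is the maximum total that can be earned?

Order all 6 blocks by rate: Cotton/first 21 > Maize/first 18 > Cotton/second 16 > Sorghum/first 15 > Sorghum/second 9 > Maize/second 7.
Cotton first at 21: fill all 20 ; 115 left.
Fill Maize first block (25 at 18) ; 90 left.
Cotton/second (16): +60 ; 30 left.
Sorghum/first (15): +30 ; 0 left.
Total = 21×20 + 18×25 + 16×60 + 15×30 = 2280.

2280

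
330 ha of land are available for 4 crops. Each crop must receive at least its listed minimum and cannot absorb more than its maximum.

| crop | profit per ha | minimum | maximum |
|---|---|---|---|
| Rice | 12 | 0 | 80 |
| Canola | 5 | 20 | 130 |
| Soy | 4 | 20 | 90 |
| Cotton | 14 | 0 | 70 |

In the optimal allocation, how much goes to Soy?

50

Meeting every minimum uses 0+20+20+0 = 40 ha, leaving 290.
Highest profit per ha first: Cotton 14 > Rice 12 > Canola 5 > Soy 4.
Cotton: +70 to 70 (cap) — 220 left.
Give Rice 80 more to hit its cap of 80 — 140 left.
Canola: +110 to 130 (cap) — 30 left.
Soy: +30 (room for 70) → 50. Pool exhausted.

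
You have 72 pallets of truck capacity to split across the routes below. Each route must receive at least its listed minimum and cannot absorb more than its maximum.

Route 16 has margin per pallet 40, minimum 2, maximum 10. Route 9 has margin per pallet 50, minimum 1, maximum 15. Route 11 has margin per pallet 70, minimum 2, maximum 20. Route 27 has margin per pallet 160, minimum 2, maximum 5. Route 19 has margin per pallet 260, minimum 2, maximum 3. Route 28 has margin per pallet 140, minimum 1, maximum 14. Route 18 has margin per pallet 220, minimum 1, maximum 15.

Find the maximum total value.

Meeting every minimum uses 2+1+2+2+2+1+1 = 11 pallets, leaving 61.
Order the routes by margin per pallet: Route 19 260 > Route 18 220 > Route 27 160 > Route 28 140 > Route 11 70 > Route 9 50 > Route 16 40.
Give Route 19 1 more to hit its cap of 3 — 60 left.
Route 18 takes 14 more to reach its cap of 15 — 46 left.
Route 27: +3 to 5 (cap) — 43 left.
Route 28 takes 13 more to reach its cap of 14 — 30 left.
Route 11: +18 to 20 (cap) — 12 left.
Route 9: +12 (room for 14) → 13. Pool exhausted.
Total = 40×2 + 50×13 + 70×20 + 160×5 + 260×3 + 140×14 + 220×15 = 8970.

8970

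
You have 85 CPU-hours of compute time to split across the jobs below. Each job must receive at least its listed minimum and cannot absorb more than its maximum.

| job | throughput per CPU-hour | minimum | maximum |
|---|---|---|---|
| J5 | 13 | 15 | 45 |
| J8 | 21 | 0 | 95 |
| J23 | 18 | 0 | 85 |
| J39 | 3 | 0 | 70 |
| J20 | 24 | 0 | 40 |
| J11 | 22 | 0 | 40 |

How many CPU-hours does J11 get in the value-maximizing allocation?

Meeting every minimum uses 15+0+0+0+0+0 = 15 CPU-hours, leaving 70.
Highest throughput per CPU-hour first: J20 24 > J11 22 > J8 21 > J23 18 > J5 13 > J39 3.
Give J20 40 more to hit its cap of 40 → 30 left.
J11 has room for 40 more but only 30 remain, so it gets 30.

30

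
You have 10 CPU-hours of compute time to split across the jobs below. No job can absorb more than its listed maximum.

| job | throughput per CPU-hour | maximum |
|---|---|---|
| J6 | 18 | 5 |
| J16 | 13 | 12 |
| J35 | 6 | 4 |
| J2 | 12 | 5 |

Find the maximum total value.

155

Rank by throughput per CPU-hour: J6 18 > J16 13 > J2 12 > J35 6.
J6 takes 5 to reach its cap of 5 ; 5 left.
J16: +5 (room for 12) → 5. Pool exhausted.
Total = 18×5 + 13×5 = 155.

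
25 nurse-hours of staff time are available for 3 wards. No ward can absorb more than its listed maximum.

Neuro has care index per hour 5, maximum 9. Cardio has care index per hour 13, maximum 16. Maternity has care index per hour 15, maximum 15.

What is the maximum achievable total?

Rank by care index per hour: Maternity 15 > Cardio 13 > Neuro 5.
Give Maternity 15 to hit its cap of 15 ; 10 left.
Cardio: +10 (room for 16) → 10. Pool exhausted.
Total = 13×10 + 15×15 = 355.

355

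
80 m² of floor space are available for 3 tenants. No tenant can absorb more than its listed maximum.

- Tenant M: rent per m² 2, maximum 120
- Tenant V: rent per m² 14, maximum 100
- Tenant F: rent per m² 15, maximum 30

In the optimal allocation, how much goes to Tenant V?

50

Order the tenants by rent per m²: Tenant F 15 > Tenant V 14 > Tenant M 2.
Tenant F takes 30 to reach its cap of 30 ; 50 left.
Tenant V: +50 (room for 100) → 50. Pool exhausted.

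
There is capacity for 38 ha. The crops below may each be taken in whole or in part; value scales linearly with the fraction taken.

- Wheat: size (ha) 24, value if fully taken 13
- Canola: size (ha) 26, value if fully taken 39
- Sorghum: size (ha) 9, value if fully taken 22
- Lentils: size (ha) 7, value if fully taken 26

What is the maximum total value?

Rank by value-to-size ratio: Lentils 26/7≈3.71, Sorghum 22/9≈2.44, Canola 39/26≈1.5, Wheat 13/24≈0.542.
Take all of Lentils (7 ha, value 26) ; 31 ha left.
Take all of Sorghum (9 ha, value 22) ; 22 ha left.
Only 22 ha remain; take 22/26 of Canola for value 39×22/26 = 33.
Total value = 81.

81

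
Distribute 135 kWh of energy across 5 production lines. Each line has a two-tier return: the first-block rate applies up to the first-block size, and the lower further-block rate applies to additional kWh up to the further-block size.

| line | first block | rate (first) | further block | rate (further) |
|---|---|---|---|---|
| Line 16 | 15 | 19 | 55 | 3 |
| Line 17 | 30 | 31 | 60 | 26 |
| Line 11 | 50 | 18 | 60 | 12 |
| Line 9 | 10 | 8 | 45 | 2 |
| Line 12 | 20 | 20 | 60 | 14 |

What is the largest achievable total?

3355

Order all 10 blocks by rate: Line 17/tier1 31 > Line 17/tier2 26 > Line 12/tier1 20 > Line 16/tier1 19 > Line 11/tier1 18 > Line 12/tier2 14 > Line 11/tier2 12 > Line 9/tier1 8 > Line 16/tier2 3 > Line 9/tier2 2.
Fill Line 17 tier1 block (30 at 31) ; 105 left.
Line 17 tier2 at 26: fill all 60 ; 45 left.
Fill Line 12 tier1 block (20 at 20) ; 25 left.
Line 16/tier1 (19): +15 ; 10 left.
10 remain; put them into Line 11 tier1 at 18.
Total = 31×30 + 26×60 + 20×20 + 19×15 + 18×10 = 3355.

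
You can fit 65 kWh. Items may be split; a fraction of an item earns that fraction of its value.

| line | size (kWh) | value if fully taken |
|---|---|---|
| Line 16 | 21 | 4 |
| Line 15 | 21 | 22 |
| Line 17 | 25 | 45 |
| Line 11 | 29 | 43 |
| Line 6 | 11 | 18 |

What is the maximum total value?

106

Sort by value density: Line 17 45/25≈1.8, Line 6 18/11≈1.64, Line 11 43/29≈1.48, Line 15 22/21≈1.05, Line 16 4/21≈0.19.
All 25 kWh of Line 17 fit (value 45) ; 40 remain.
Take all of Line 6 (11 kWh, value 18) ; 29 kWh left.
All 29 kWh of Line 11 fit (value 43) ; 0 remain.
Total value = 106.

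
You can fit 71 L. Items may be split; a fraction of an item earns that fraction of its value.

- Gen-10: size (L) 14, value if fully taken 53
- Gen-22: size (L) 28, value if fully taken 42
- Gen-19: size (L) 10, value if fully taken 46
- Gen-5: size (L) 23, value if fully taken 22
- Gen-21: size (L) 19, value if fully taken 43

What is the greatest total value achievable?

Rank by value-to-size ratio: Gen-19 46/10≈4.6, Gen-10 53/14≈3.79, Gen-21 43/19≈2.26, Gen-22 42/28≈1.5, Gen-5 22/23≈0.957.
Gen-19: take in full, 10 L for value 46 → 61 left.
Gen-10: take in full, 14 L for value 53 → 47 left.
Gen-21: take in full, 19 L for value 43 → 28 left.
Take all of Gen-22 (28 L, value 42) → 0 L left.
Total value = 184.

184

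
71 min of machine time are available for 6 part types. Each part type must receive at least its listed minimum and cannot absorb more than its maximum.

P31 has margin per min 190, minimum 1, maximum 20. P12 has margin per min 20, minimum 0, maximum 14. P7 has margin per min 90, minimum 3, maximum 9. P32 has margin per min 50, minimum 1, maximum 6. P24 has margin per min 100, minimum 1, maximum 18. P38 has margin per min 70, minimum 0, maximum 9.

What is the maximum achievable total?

Meeting every minimum uses 1+0+3+1+1+0 = 6 min, leaving 65.
Order the part types by margin per min: P31 190 > P24 100 > P7 90 > P38 70 > P32 50 > P12 20.
P31: +19 to 20 (cap) ; 46 left.
P24: +17 to 18 (cap) ; 29 left.
Give P7 6 more to hit its cap of 9 ; 23 left.
P38 takes 9 more to reach its cap of 9 ; 14 left.
P32 takes 5 more to reach its cap of 6 ; 9 left.
P12: +9 (room for 14) → 9. Pool exhausted.
Total = 190×20 + 20×9 + 90×9 + 50×6 + 100×18 + 70×9 = 7520.

7520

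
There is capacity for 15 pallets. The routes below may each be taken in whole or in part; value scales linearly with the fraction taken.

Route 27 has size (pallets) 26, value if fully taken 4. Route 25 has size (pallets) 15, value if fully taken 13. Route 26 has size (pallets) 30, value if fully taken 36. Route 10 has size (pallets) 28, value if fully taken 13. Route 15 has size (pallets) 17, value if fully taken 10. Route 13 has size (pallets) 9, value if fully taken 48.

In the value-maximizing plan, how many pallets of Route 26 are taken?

6

Sort by value density: Route 13 48/9≈5.33, Route 26 36/30≈1.2, Route 25 13/15≈0.867, Route 15 10/17≈0.588, Route 10 13/28≈0.464, Route 27 4/26≈0.154.
Route 13: take in full, 9 pallets for value 48 ; 6 left.
Fill the last 6 pallets with part of Route 26: 6/30 of it earns 7.2.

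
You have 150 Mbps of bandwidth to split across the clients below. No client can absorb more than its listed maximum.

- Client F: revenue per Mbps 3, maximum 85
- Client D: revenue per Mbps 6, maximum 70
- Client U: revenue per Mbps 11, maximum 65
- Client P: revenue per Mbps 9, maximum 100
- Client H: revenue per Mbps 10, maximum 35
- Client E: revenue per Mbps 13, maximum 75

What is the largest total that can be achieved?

Highest revenue per Mbps first: Client E 13 > Client U 11 > Client H 10 > Client P 9 > Client D 6 > Client F 3.
Give Client E 75 to hit its cap of 75 — 75 left.
Give Client U 65 to hit its cap of 65 — 10 left.
Client H has room for 35 but only 10 remain, so it gets 10.
Total = 11×65 + 10×10 + 13×75 = 1790.

1790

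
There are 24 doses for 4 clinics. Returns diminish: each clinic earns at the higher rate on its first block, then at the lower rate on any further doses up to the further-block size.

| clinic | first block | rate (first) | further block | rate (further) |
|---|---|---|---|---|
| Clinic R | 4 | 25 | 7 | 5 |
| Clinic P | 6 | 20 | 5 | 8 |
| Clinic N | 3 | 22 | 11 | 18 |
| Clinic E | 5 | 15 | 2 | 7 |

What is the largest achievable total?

484

Order all 8 blocks by rate: Clinic R/first 25 > Clinic N/first 22 > Clinic P/first 20 > Clinic N/second 18 > Clinic E/first 15 > Clinic P/second 8 > Clinic E/second 7 > Clinic R/second 5.
Clinic R first at 25: fill all 4 — 20 left.
Clinic N/first (22): +3 — 17 left.
Fill Clinic P first block (6 at 20) — 11 left.
Fill Clinic N second block (11 at 18) — 0 left.
Total = 25×4 + 22×3 + 20×6 + 18×11 = 484.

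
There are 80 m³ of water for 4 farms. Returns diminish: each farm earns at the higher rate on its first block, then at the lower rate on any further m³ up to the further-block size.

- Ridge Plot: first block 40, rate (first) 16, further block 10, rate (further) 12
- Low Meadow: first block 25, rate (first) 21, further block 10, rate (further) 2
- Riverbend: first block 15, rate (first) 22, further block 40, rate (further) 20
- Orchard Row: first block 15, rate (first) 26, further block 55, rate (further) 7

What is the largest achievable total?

1745

Treat each block as its own option and order by rate: Orchard Row/T1 26 > Riverbend/T1 22 > Low Meadow/T1 21 > Riverbend/T2 20 > Ridge Plot/T1 16 > Ridge Plot/T2 12 > Orchard Row/T2 7 > Low Meadow/T2 2.
Fill Orchard Row T1 block (15 at 26) → 65 left.
Fill Riverbend T1 block (15 at 22) → 50 left.
Low Meadow T1 at 21: fill all 25 → 25 left.
Riverbend T2 at 20: only 25 left, fill 25.
Total = 26×15 + 22×15 + 21×25 + 20×25 = 1745.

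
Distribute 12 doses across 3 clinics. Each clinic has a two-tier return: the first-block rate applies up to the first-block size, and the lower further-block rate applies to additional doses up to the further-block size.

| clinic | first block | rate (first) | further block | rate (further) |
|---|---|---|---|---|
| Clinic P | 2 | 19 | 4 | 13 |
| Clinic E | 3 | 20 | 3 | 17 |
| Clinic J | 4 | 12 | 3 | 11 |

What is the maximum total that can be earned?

Order all 6 blocks by rate: Clinic E/first 20 > Clinic P/first 19 > Clinic E/second 17 > Clinic P/second 13 > Clinic J/first 12 > Clinic J/second 11.
Clinic E first at 20: fill all 3 — 9 left.
Clinic P first at 19: fill all 2 — 7 left.
Clinic E second at 17: fill all 3 — 4 left.
Clinic P/second (13): +4 — 0 left.
Total = 20×3 + 19×2 + 17×3 + 13×4 = 201.

201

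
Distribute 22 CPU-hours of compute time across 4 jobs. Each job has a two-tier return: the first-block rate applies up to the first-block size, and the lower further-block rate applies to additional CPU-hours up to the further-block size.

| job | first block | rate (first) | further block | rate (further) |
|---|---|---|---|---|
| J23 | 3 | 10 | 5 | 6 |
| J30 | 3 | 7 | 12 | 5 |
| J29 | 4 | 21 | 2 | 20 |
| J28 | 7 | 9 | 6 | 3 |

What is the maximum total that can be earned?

Rank every tier by rate: J29/T1 21 > J29/T2 20 > J23/T1 10 > J28/T1 9 > J30/T1 7 > J23/T2 6 > J30/T2 5 > J28/T2 3.
J29/T1 (21): +4 ; 18 left.
Fill J29 T2 block (2 at 20) ; 16 left.
Fill J23 T1 block (3 at 10) ; 13 left.
J28 T1 at 9: fill all 7 ; 6 left.
Fill J30 T1 block (3 at 7) ; 3 left.
J23 T2 at 6: only 3 left, fill 3.
Total = 21×4 + 20×2 + 10×3 + 9×7 + 7×3 + 6×3 = 256.

256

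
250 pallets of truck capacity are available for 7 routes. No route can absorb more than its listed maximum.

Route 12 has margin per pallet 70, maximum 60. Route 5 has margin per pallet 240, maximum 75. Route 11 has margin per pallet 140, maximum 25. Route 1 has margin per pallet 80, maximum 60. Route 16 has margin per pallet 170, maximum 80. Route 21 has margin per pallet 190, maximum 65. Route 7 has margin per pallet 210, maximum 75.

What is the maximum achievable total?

Rank by margin per pallet: Route 5 240 > Route 7 210 > Route 21 190 > Route 16 170 > Route 11 140 > Route 1 80 > Route 12 70.
Give Route 5 75 to hit its cap of 75 → 175 left.
Route 7: +75 to 75 (cap) → 100 left.
Route 21: +65 to 65 (cap) → 35 left.
Only 35 left; Route 16 takes them to reach 35.
Total = 240×75 + 170×35 + 190×65 + 210×75 = 52050.

52050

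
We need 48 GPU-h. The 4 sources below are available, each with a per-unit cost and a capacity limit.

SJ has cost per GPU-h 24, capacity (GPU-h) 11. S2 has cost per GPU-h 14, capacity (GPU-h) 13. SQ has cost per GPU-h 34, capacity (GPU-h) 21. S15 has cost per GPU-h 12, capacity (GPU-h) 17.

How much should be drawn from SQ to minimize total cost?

Cheapest first:
Take 17 from S15 at 12 → need 31 more.
S2 at 14: take all 13 GPU-h → 18 still needed.
SJ (24): use full 11 → 7 GPU-h to go.
SQ at 34: take 7 of its 21 → requirement met.

7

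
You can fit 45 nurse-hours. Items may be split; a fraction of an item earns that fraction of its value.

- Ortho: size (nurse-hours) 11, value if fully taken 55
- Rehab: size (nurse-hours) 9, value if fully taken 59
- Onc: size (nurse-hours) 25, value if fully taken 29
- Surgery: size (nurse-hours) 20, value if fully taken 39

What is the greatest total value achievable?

158.8

Sort by value density: Rehab 59/9≈6.56, Ortho 55/11≈5, Surgery 39/20≈1.95, Onc 29/25≈1.16.
Rehab: take in full, 9 nurse-hours for value 59 ; 36 left.
Ortho: take in full, 11 nurse-hours for value 55 ; 25 left.
Take all of Surgery (20 nurse-hours, value 39) ; 5 nurse-hours left.
Only 5 nurse-hours remain; take 5/25 of Onc for value 29×5/25 = 5.8.
Total value = 158.8.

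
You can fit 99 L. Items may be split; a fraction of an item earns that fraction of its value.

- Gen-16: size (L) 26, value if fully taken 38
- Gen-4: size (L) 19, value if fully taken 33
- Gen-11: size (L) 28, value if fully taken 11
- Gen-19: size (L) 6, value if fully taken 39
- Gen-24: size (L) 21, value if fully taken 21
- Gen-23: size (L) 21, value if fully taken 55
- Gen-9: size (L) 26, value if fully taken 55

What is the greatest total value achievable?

Sort by value density: Gen-19 39/6≈6.5, Gen-23 55/21≈2.62, Gen-9 55/26≈2.12, Gen-4 33/19≈1.74, Gen-16 38/26≈1.46, Gen-24 21/21≈1, Gen-11 11/28≈0.393.
All 6 L of Gen-19 fit (value 39) ; 93 remain.
Take all of Gen-23 (21 L, value 55) ; 72 L left.
Gen-9: take in full, 26 L for value 55 ; 46 left.
Take all of Gen-4 (19 L, value 33) ; 27 L left.
All 26 L of Gen-16 fit (value 38) ; 1 remain.
Only 1 L remain; take 1/21 of Gen-24 for value 21×1/21 = 1.
Total value = 221.

221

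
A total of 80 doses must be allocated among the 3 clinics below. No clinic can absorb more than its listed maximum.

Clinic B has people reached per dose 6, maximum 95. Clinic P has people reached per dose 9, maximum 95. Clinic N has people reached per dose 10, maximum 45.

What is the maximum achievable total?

765

Order the clinics by people reached per dose: Clinic N 10 > Clinic P 9 > Clinic B 6.
Clinic N: +45 to 45 (cap) → 35 left.
Only 35 left; Clinic P takes them to reach 35.
Total = 9×35 + 10×45 = 765.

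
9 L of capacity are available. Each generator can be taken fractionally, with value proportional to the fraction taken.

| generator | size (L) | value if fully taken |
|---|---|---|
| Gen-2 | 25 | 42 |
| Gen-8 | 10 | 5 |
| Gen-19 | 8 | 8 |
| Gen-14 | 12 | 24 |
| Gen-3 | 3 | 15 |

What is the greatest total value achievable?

Sort by value density: Gen-3 15/3≈5, Gen-14 24/12≈2, Gen-2 42/25≈1.68, Gen-19 8/8≈1, Gen-8 5/10≈0.5.
Take all of Gen-3 (3 L, value 15) → 6 L left.
Only 6 L remain; take 6/12 of Gen-14 for value 24×6/12 = 12.
Total value = 27.

27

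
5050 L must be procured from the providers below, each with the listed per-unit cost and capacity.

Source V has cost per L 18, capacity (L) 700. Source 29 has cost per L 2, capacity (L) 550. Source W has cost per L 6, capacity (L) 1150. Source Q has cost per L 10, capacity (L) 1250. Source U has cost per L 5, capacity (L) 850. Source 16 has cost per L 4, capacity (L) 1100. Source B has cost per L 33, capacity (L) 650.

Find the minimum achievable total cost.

Use providers in increasing cost order.
Take 550 from Source 29 at 2 → need 4500 more.
Source 16 at 4: take all 1100 L → 3400 still needed.
Source U (5): use full 850 → 2550 L to go.
Take 1150 from Source W at 6 → need 1400 more.
Source Q at 10: take all 1250 L → 150 still needed.
Source V at 18: take 150 of its 700 → requirement met.
Source B: unused.
Cost = 550×2 + 1100×4 + 850×5 + 1150×6 + 1250×10 + 150×18 = 31850.

31850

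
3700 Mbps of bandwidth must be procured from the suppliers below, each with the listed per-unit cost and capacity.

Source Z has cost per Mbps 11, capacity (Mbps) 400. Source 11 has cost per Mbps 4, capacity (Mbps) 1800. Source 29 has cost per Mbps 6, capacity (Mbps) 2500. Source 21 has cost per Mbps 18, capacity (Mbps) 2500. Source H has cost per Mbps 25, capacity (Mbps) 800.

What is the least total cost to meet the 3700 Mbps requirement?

18600

Fill from the cheapest supplier first.
Source 11 (4): use full 1800 ; 1900 Mbps to go.
Take 1900 from Source 29 at 6 to finish.
Source Z, Source 21, Source H: unused.
Cost = 1800×4 + 1900×6 = 18600.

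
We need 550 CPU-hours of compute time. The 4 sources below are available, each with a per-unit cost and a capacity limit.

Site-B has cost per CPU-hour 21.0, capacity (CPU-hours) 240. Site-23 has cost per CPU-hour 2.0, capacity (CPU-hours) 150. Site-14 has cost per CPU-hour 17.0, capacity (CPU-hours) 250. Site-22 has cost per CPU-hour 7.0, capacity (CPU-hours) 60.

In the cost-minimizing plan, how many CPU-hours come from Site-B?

90

Fill from the cheapest source first.
Site-23 (2.0): use full 150 — 400 CPU-hours to go.
Site-22 at 7.0: take all 60 CPU-hours — 340 still needed.
Site-14 at 17.0: take all 250 CPU-hours — 90 still needed.
Site-B (21.0): take the remaining 90 — done.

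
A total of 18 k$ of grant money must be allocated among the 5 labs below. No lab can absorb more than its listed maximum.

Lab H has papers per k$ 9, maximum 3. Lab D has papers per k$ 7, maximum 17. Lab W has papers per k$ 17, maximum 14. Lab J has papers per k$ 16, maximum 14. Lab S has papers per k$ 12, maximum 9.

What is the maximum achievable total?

302

Highest papers per k$ first: Lab W 17 > Lab J 16 > Lab S 12 > Lab H 9 > Lab D 7.
Lab W: +14 to 14 (cap) — 4 left.
Lab J: +4 (room for 14) → 4. Pool exhausted.
Total = 17×14 + 16×4 = 302.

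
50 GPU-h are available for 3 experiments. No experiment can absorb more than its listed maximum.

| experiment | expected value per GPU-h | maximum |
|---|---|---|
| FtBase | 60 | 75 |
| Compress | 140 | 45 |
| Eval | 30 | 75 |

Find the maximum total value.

6600

Order the experiments by expected value per GPU-h: Compress 140 > FtBase 60 > Eval 30.
Compress takes 45 to reach its cap of 45 ; 5 left.
FtBase has room for 75 but only 5 remain, so it gets 5.
Total = 60×5 + 140×45 = 6600.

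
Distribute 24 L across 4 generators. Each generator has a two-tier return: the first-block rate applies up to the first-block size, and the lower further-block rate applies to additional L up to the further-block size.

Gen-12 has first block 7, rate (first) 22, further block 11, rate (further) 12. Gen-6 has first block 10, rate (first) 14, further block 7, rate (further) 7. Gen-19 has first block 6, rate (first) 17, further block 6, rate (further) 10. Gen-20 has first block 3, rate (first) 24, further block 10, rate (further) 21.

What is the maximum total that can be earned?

Order all 8 blocks by rate: Gen-20/first 24 > Gen-12/first 22 > Gen-20/second 21 > Gen-19/first 17 > Gen-6/first 14 > Gen-12/second 12 > Gen-19/second 10 > Gen-6/second 7.
Gen-20/first (24): +3 — 21 left.
Gen-12/first (22): +7 — 14 left.
Gen-20/second (21): +10 — 4 left.
Gen-19/first: +4 of 6 at 17; pool empty.
Total = 24×3 + 22×7 + 21×10 + 17×4 = 504.

504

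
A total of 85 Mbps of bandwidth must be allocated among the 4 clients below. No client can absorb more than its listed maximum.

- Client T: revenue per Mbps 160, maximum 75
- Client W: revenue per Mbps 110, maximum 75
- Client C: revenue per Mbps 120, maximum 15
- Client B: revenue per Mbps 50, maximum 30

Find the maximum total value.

Order the clients by revenue per Mbps: Client T 160 > Client C 120 > Client W 110 > Client B 50.
Client T takes 75 to reach its cap of 75 — 10 left.
Client C: +10 (room for 15) → 10. Pool exhausted.
Total = 160×75 + 120×10 = 13200.

13200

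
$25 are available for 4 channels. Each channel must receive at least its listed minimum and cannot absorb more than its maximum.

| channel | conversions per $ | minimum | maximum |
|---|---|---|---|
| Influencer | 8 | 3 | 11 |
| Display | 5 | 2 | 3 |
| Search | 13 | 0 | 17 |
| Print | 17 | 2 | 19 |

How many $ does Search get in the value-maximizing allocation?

Meeting every minimum uses 3+2+0+2 = 7 $, leaving 18.
Rank by conversions per $: Print 17 > Search 13 > Influencer 8 > Display 5.
Print: +17 to 19 (cap) — 1 left.
Search: +1 (room for 17) → 1. Pool exhausted.

1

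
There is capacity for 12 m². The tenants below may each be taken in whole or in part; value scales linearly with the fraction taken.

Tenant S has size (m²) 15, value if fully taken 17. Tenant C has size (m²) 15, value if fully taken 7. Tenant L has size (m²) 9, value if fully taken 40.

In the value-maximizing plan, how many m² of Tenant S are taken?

Rank by value-to-size ratio: Tenant L 40/9≈4.44, Tenant S 17/15≈1.13, Tenant C 7/15≈0.467.
All 9 m² of Tenant L fit (value 40) — 3 remain.
Fill the last 3 m² with part of Tenant S: 3/15 of it earns 3.4.

3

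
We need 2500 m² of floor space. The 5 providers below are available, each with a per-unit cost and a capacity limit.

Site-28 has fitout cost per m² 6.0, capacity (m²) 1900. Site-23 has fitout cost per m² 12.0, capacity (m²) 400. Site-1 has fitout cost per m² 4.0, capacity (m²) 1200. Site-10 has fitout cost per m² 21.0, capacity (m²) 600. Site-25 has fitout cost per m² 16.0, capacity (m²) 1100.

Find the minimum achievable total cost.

12600

Cheapest first:
Site-1 at 4.0: take all 1200 m² → 1300 still needed.
Take 1300 from Site-28 at 6.0 to finish.
Site-23, Site-25, Site-10: unused.
Cost = 1200×4.0 + 1300×6.0 = 12600.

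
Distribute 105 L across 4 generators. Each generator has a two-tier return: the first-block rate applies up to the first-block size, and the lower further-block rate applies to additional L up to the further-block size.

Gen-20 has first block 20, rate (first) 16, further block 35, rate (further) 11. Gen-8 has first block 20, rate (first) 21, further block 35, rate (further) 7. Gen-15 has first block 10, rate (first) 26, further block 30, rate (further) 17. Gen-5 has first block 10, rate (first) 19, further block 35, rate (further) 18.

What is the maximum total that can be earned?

2010

Rank every tier by rate: Gen-15/first 26 > Gen-8/first 21 > Gen-5/first 19 > Gen-5/second 18 > Gen-15/second 17 > Gen-20/first 16 > Gen-20/second 11 > Gen-8/second 7.
Fill Gen-15 first block (10 at 26) — 95 left.
Gen-8/first (21): +20 — 75 left.
Gen-5/first (19): +10 — 65 left.
Gen-5/second (18): +35 — 30 left.
Fill Gen-15 second block (30 at 17) — 0 left.
Total = 26×10 + 21×20 + 19×10 + 18×35 + 17×30 = 2010.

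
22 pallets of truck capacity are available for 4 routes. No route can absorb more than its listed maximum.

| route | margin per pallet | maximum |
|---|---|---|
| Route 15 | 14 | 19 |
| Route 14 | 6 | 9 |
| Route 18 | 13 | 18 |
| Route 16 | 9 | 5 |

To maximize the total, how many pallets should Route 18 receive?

3

Highest margin per pallet first: Route 15 14 > Route 18 13 > Route 16 9 > Route 14 6.
Route 15 takes 19 to reach its cap of 19 → 3 left.
Route 18: +3 (room for 18) → 3. Pool exhausted.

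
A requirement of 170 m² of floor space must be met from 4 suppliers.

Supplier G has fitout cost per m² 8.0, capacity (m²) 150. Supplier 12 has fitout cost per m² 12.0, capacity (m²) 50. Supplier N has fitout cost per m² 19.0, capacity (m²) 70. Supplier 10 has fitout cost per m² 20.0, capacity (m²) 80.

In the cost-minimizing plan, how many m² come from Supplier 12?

20

Fill from the cheapest supplier first.
Supplier G (8.0): use full 150 ; 20 m² to go.
Supplier 12 at 12.0: take 20 of its 50 ; requirement met.
Supplier N, Supplier 10: unused.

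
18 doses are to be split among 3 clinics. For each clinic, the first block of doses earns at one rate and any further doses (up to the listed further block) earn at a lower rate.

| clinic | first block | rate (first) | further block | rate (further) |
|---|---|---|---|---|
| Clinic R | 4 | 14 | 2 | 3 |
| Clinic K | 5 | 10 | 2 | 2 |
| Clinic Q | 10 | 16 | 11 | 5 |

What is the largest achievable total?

256

Order all 6 blocks by rate: Clinic Q/tier1 16 > Clinic R/tier1 14 > Clinic K/tier1 10 > Clinic Q/tier2 5 > Clinic R/tier2 3 > Clinic K/tier2 2.
Fill Clinic Q tier1 block (10 at 16) — 8 left.
Clinic R tier1 at 14: fill all 4 — 4 left.
Clinic K/tier1: +4 of 5 at 10; pool empty.
Total = 16×10 + 14×4 + 10×4 = 256.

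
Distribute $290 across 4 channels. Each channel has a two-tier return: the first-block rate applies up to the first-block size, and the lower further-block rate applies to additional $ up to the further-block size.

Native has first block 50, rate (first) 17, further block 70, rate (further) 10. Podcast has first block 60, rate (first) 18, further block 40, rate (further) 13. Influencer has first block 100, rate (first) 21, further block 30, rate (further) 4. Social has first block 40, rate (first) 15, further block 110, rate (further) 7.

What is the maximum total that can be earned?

5150

Treat each block as its own option and order by rate: Influencer/tier1 21 > Podcast/tier1 18 > Native/tier1 17 > Social/tier1 15 > Podcast/tier2 13 > Native/tier2 10 > Social/tier2 7 > Influencer/tier2 4.
Fill Influencer tier1 block (100 at 21) ; 190 left.
Podcast tier1 at 18: fill all 60 ; 130 left.
Fill Native tier1 block (50 at 17) ; 80 left.
Fill Social tier1 block (40 at 15) ; 40 left.
Fill Podcast tier2 block (40 at 13) ; 0 left.
Total = 21×100 + 18×60 + 17×50 + 15×40 + 13×40 = 5150.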